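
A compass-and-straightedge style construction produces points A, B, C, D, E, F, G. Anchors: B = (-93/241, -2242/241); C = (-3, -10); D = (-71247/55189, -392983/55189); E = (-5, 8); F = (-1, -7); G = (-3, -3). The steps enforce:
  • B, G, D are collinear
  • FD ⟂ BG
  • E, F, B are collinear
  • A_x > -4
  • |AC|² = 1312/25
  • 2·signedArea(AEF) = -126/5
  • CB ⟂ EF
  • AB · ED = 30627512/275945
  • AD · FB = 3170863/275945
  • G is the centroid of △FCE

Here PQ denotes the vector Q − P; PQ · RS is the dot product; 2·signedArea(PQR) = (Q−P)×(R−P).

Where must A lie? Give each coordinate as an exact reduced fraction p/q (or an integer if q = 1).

1. A_x = -19/5  [2·signedArea(AEF) = -126/5 ∩ AB · ED = 30627512/275945]
2. A_y = -14/5  [2·signedArea(AEF) = -126/5 ∩ AB · ED = 30627512/275945]
   → A = (-19/5, -14/5)

A = (-19/5, -14/5)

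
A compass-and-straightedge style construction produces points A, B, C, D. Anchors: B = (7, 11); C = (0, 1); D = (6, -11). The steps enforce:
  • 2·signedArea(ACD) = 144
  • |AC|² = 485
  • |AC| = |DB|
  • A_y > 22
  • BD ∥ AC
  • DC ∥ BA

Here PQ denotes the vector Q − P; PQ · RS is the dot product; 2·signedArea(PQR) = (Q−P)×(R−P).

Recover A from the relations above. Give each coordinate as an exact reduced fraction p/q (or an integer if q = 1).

A = (1, 23)

1. A_x = 1  [BD ∥ AC ∩ DC ∥ BA]
2. A_y = 23  [BD ∥ AC ∩ DC ∥ BA]
   → A = (1, 23)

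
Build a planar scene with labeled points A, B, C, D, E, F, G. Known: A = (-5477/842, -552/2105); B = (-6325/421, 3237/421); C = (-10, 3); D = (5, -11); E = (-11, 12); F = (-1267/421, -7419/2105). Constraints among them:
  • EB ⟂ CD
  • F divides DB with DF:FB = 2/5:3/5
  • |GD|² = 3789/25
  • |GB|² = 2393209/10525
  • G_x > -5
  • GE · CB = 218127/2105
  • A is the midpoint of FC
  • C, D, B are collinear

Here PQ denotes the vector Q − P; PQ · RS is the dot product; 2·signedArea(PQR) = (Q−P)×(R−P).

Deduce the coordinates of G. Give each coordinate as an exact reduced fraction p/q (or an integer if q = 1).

1. G_x = -4  [line 2115/421·x + -1974/421·y + 16638/2105 = 0 ∩ |GB|² = 2393209/10525]
2. G_y = -13/5  [line 2115/421·x + -1974/421·y + 16638/2105 = 0 ∩ |GB|² = 2393209/10525]
   → G = (-4, -13/5)

G = (-4, -13/5)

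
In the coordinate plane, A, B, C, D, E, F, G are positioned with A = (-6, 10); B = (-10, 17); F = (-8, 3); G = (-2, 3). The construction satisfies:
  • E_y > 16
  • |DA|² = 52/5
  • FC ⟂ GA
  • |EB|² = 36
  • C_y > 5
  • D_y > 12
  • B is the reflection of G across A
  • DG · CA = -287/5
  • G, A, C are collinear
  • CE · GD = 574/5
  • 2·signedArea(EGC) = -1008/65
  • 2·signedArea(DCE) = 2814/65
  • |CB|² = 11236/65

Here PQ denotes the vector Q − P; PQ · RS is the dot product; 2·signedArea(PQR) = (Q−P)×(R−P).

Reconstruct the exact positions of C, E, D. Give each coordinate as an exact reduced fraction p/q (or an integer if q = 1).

1. C_x = -226/65  [G, A, C are collinear ∩ FC ⟂ GA]
2. C_y = 363/65  [G, A, C are collinear ∩ FC ⟂ GA]
   → C = (-226/65, 363/65)
3. D_x = -38/5  [line 164/65·x + -287/65·y + 984/13 = 0 ∩ |DA|² = 52/5]
4. D_y = 64/5  [line 164/65·x + -287/65·y + 984/13 = 0 ∩ |DA|² = 52/5]
   → D = (-38/5, 64/5)
5. E_x = -4  [2·signedArea(EGC) = -1008/65 ∩ CE · GD = 574/5]
6. E_y = 17  [2·signedArea(EGC) = -1008/65 ∩ CE · GD = 574/5]
   → E = (-4, 17)

C = (-226/65, 363/65)
D = (-38/5, 64/5)
E = (-4, 17)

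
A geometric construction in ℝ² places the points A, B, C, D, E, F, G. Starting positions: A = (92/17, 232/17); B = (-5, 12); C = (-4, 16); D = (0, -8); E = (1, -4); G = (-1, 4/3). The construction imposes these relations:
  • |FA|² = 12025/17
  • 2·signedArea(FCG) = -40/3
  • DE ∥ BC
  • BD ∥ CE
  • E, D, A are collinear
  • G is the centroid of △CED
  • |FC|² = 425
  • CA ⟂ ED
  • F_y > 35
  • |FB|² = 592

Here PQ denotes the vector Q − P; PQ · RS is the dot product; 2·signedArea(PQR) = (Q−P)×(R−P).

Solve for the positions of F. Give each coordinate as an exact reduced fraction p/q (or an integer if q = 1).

F = (-9, 36)

1. F_x = -9  [line 44/3·x + 3·y + 24 = 0 ∩ |FC|² = 425]
2. F_y = 36  [line 44/3·x + 3·y + 24 = 0 ∩ |FC|² = 425]
   → F = (-9, 36)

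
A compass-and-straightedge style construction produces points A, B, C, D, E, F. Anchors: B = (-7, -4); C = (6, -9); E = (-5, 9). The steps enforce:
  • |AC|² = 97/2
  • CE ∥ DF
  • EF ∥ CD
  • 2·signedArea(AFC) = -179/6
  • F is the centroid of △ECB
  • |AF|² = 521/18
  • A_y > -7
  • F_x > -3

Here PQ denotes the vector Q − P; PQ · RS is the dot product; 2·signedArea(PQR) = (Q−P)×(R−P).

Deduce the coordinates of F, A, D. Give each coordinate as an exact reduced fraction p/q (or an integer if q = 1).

1. F_x = -2  [F is the centroid of △ECB]
2. F_y = -4/3  [F is the centroid of △ECB]
   → F = (-2, -4/3)
3. A_x = -1/2  [line 23/3·x + 8·y + 335/6 = 0 ∩ |AC|² = 97/2]
4. A_y = -13/2  [line 23/3·x + 8·y + 335/6 = 0 ∩ |AC|² = 97/2]
   → A = (-1/2, -13/2)
5. D_x = 9  [CE ∥ DF ∩ EF ∥ CD]
6. D_y = -58/3  [CE ∥ DF ∩ EF ∥ CD]
   → D = (9, -58/3)

A = (-1/2, -13/2)
D = (9, -58/3)
F = (-2, -4/3)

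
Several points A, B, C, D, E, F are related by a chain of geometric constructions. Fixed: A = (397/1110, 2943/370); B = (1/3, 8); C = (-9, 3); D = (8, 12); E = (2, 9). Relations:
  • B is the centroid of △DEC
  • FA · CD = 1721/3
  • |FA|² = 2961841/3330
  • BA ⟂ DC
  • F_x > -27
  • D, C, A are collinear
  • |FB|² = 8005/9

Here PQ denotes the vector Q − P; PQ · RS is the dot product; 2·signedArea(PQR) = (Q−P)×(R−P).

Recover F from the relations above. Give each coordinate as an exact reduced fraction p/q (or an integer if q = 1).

F = (-26, -6)

1. F_x = -26  [line -17·x + -9·y + -496 = 0 ∩ |FA|² = 2961841/3330]
2. F_y = -6  [line -17·x + -9·y + -496 = 0 ∩ |FA|² = 2961841/3330]
   → F = (-26, -6)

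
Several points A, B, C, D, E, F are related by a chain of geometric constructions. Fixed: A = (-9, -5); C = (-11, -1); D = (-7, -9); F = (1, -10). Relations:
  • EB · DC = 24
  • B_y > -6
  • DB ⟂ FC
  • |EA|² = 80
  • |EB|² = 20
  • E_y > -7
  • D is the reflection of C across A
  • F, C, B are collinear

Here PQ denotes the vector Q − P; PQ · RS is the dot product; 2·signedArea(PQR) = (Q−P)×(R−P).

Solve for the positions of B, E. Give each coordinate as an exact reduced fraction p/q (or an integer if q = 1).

B = (-23/5, -29/5)
E = (-1/5, -33/5)

1. B_x = -23/5  [F, C, B are collinear ∩ DB ⟂ FC]
2. B_y = -29/5  [F, C, B are collinear ∩ DB ⟂ FC]
   → B = (-23/5, -29/5)
3. E_x = -1/5  [line 4·x + -8·y + -52 = 0 ∩ |EB|² = 20]
4. E_y = -33/5  [line 4·x + -8·y + -52 = 0 ∩ |EB|² = 20]
   → E = (-1/5, -33/5)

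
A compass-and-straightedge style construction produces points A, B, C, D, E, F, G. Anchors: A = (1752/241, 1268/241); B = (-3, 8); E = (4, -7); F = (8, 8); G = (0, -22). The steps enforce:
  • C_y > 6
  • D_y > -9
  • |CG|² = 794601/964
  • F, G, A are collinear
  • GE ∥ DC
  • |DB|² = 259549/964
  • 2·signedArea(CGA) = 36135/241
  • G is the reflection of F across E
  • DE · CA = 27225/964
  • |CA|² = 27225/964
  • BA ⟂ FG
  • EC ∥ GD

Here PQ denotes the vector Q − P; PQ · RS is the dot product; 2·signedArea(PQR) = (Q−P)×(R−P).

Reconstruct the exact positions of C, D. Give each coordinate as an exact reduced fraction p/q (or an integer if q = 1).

1. C_x = 1029/482  [line -6570/241·x + 1752/241·y + 2409/241 = 0 ∩ |CG|² = 794601/964]
2. C_y = 1598/241  [line -6570/241·x + 1752/241·y + 2409/241 = 0 ∩ |CG|² = 794601/964]
   → C = (1029/482, 1598/241)
3. D_x = -899/482  [GE ∥ DC ∩ EC ∥ GD]
4. D_y = -2017/241  [GE ∥ DC ∩ EC ∥ GD]
   → D = (-899/482, -2017/241)

C = (1029/482, 1598/241)
D = (-899/482, -2017/241)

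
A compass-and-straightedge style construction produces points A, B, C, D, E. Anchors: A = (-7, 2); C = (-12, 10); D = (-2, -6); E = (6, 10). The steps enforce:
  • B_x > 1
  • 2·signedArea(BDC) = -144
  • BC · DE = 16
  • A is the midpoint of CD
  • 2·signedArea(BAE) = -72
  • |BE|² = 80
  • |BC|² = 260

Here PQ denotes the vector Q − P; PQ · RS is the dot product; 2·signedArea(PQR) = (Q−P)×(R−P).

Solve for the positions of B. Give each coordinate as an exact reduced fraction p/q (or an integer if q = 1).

B = (2, 2)

1. B_x = 2  [2·signedArea(BAE) = -72 ∩ 2·signedArea(BDC) = -144]
2. B_y = 2  [2·signedArea(BAE) = -72 ∩ 2·signedArea(BDC) = -144]
   → B = (2, 2)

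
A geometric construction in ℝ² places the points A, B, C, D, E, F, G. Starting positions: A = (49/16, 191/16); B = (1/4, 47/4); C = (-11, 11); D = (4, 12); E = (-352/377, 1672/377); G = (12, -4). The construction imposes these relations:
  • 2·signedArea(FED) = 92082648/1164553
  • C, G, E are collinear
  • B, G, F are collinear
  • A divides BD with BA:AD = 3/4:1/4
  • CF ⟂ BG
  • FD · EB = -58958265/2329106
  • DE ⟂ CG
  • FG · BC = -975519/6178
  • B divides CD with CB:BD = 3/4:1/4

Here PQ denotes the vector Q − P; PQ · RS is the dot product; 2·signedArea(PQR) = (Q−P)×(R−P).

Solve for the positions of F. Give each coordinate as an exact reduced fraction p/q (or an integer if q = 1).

1. F_x = -10543/3089  [B, G, F are collinear ∩ CF ⟂ BG]
2. F_y = 51463/3089  [B, G, F are collinear ∩ CF ⟂ BG]
   → F = (-10543/3089, 51463/3089)

F = (-10543/3089, 51463/3089)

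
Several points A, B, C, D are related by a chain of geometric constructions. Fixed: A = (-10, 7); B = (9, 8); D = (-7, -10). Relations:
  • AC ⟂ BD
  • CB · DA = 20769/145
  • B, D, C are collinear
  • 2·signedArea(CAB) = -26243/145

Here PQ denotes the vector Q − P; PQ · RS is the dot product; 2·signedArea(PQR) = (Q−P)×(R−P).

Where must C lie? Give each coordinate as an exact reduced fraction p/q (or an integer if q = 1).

C = (17/145, -289/145)

1. C_x = 17/145  [B, D, C are collinear ∩ AC ⟂ BD]
2. C_y = -289/145  [B, D, C are collinear ∩ AC ⟂ BD]
   → C = (17/145, -289/145)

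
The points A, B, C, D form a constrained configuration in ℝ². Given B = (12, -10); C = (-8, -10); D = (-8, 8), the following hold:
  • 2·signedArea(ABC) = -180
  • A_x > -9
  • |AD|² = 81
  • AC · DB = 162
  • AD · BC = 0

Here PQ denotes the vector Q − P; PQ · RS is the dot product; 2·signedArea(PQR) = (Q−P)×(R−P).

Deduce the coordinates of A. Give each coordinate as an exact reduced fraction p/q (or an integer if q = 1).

A = (-8, -1)

1. A_x = -8  [AD · BC = 0 ∩ AC · DB = 162]
2. A_y = -1  [AD · BC = 0 ∩ AC · DB = 162]
   → A = (-8, -1)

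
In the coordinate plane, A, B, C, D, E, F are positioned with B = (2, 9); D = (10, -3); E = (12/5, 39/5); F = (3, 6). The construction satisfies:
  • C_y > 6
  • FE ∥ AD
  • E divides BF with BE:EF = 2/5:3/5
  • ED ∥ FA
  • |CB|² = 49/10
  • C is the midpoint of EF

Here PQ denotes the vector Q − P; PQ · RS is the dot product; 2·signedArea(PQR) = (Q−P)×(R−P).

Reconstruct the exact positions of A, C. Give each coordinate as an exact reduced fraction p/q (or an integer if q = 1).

1. A_x = 53/5  [FE ∥ AD ∩ ED ∥ FA]
2. A_y = -24/5  [FE ∥ AD ∩ ED ∥ FA]
   → A = (53/5, -24/5)
3. C_x = 27/10  [C is the midpoint of EF]
4. C_y = 69/10  [C is the midpoint of EF]
   → C = (27/10, 69/10)

A = (53/5, -24/5)
C = (27/10, 69/10)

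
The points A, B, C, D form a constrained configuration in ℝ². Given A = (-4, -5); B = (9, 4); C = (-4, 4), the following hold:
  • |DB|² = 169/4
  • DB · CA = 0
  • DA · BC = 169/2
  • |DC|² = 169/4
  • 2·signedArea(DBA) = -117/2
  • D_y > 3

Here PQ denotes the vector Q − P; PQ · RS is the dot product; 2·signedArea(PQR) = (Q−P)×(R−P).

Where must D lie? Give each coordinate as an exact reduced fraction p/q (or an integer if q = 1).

D = (5/2, 4)

1. D_x = 5/2  [DB · CA = 0 ∩ DA · BC = 169/2]
2. D_y = 4  [DB · CA = 0 ∩ DA · BC = 169/2]
   → D = (5/2, 4)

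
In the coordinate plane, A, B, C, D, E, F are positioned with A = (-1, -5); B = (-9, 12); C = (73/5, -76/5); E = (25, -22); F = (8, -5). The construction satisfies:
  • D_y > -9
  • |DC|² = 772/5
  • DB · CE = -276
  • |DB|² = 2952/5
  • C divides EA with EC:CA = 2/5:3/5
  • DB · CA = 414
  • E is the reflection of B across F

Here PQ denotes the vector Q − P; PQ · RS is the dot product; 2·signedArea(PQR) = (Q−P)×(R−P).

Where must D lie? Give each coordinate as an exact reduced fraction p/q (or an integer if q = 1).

D = (21/5, -42/5)

1. D_x = 21/5  [line -52/5·x + 34/5·y + 504/5 = 0 ∩ |DC|² = 772/5]
2. D_y = -42/5  [line -52/5·x + 34/5·y + 504/5 = 0 ∩ |DC|² = 772/5]
   → D = (21/5, -42/5)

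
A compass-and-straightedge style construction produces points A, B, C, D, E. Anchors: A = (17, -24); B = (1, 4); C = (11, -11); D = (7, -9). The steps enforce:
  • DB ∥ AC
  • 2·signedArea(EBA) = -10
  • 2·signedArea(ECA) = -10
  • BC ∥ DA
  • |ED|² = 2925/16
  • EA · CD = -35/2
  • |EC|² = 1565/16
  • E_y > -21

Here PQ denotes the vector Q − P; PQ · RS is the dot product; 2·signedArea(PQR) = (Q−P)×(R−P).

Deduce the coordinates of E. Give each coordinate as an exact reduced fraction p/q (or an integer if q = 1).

E = (29/2, -81/4)

1. E_x = 29/2  [2·signedArea(ECA) = -10 ∩ 2·signedArea(EBA) = -10]
2. E_y = -81/4  [2·signedArea(ECA) = -10 ∩ 2·signedArea(EBA) = -10]
   → E = (29/2, -81/4)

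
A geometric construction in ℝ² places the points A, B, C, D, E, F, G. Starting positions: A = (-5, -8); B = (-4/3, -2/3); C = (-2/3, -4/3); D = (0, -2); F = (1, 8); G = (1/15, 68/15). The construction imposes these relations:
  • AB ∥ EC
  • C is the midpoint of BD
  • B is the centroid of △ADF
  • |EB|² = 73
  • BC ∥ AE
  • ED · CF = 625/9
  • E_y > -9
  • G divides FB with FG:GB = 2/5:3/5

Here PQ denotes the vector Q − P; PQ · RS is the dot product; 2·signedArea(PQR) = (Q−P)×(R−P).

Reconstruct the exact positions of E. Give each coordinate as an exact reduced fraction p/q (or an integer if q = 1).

E = (-13/3, -26/3)

1. E_x = -13/3  [AB ∥ EC ∩ BC ∥ AE]
2. E_y = -26/3  [AB ∥ EC ∩ BC ∥ AE]
   → E = (-13/3, -26/3)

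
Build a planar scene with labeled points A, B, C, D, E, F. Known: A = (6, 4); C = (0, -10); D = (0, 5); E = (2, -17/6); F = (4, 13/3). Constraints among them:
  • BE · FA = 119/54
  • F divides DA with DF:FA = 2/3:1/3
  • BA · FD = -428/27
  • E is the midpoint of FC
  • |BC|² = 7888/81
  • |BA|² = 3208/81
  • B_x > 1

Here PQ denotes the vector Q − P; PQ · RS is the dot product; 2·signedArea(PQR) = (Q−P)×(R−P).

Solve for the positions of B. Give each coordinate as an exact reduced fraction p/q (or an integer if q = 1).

1. B_x = 4/3  [line 4·x + -2/3·y + -148/27 = 0 ∩ |BC|² = 7888/81]
2. B_y = -2/9  [line 4·x + -2/3·y + -148/27 = 0 ∩ |BC|² = 7888/81]
   → B = (4/3, -2/9)

B = (4/3, -2/9)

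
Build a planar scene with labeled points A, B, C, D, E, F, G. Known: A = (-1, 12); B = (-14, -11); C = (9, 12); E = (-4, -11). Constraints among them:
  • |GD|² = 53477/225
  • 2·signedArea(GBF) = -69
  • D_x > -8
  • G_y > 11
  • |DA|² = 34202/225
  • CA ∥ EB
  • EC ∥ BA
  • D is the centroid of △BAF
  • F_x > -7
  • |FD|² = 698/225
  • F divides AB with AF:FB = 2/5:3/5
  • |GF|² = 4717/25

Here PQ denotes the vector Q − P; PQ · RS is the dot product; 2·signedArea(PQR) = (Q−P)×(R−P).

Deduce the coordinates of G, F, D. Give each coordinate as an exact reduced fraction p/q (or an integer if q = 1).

D = (-106/15, 19/15)
F = (-31/5, 14/5)
G = (4, 12)

1. F_x = -31/5  [F divides AB with AF:FB = 2/5:3/5]
2. F_y = 14/5  [F divides AB with AF:FB = 2/5:3/5]
   → F = (-31/5, 14/5)
3. D_x = -106/15  [D is the centroid of △BAF]
4. D_y = 19/15  [D is the centroid of △BAF]
   → D = (-106/15, 19/15)
5. G_x = 4  [line -69/5·x + 39/5·y + -192/5 = 0 ∩ |GD|² = 53477/225]
6. G_y = 12  [line -69/5·x + 39/5·y + -192/5 = 0 ∩ |GD|² = 53477/225]
   → G = (4, 12)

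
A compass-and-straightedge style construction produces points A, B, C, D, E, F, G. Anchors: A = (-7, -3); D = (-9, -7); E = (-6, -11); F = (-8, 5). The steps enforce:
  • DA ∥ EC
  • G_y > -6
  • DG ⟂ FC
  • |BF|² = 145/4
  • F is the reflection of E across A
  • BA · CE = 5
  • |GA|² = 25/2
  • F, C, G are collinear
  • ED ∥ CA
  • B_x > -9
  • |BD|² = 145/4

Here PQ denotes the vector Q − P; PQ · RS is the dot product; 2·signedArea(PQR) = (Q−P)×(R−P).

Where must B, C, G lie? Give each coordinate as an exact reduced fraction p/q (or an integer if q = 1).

1. C_x = -4  [ED ∥ CA ∩ DA ∥ EC]
2. C_y = -7  [ED ∥ CA ∩ DA ∥ EC]
   → C = (-4, -7)
3. G_x = -9/2  [F, C, G are collinear ∩ DG ⟂ FC]
4. G_y = -11/2  [F, C, G are collinear ∩ DG ⟂ FC]
   → G = (-9/2, -11/2)
5. B_x = -17/2  [line 2·x + 4·y + 21 = 0 ∩ |BF|² = 145/4]
6. B_y = -1  [line 2·x + 4·y + 21 = 0 ∩ |BF|² = 145/4]
   → B = (-17/2, -1)

B = (-17/2, -1)
C = (-4, -7)
G = (-9/2, -11/2)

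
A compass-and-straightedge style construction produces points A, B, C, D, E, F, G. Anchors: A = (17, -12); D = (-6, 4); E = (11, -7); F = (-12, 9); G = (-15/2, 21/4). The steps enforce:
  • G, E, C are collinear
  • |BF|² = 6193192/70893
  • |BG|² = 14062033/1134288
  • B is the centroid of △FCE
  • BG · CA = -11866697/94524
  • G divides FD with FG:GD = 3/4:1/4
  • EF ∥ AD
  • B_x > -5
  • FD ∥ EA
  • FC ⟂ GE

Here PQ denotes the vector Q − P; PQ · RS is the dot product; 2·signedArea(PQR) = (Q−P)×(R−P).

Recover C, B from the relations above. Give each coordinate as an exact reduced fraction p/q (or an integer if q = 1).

B = (-105194/23631, 82429/23631)
C = (-97317/7877, 66675/7877)

1. C_x = -97317/7877  [G, E, C are collinear ∩ FC ⟂ GE]
2. C_y = 66675/7877  [G, E, C are collinear ∩ FC ⟂ GE]
   → C = (-97317/7877, 66675/7877)
3. B_x = -105194/23631  [B is the centroid of △FCE]
4. B_y = 82429/23631  [B is the centroid of △FCE]
   → B = (-105194/23631, 82429/23631)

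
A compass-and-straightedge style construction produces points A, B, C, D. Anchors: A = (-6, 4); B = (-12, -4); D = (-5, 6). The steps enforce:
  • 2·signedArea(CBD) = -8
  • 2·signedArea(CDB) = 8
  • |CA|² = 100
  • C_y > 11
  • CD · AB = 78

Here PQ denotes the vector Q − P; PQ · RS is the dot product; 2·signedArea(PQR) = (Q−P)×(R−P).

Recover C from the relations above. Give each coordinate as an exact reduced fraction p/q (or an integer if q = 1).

C = (0, 12)

1. C_x = 0  [CD · AB = 78 ∩ 2·signedArea(CBD) = -8]
2. C_y = 12  [CD · AB = 78 ∩ 2·signedArea(CBD) = -8]
   → C = (0, 12)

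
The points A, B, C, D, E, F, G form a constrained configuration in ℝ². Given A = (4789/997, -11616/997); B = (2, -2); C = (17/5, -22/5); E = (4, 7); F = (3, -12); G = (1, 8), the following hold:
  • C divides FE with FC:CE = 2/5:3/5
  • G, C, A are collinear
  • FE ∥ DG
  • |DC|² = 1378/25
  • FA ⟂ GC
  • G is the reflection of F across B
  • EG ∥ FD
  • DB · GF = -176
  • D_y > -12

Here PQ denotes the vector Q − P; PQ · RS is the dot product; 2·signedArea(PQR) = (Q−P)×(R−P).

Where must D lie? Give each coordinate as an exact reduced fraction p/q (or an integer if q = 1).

D = (0, -11)

1. D_x = 0  [FE ∥ DG ∩ EG ∥ FD]
2. D_y = -11  [FE ∥ DG ∩ EG ∥ FD]
   → D = (0, -11)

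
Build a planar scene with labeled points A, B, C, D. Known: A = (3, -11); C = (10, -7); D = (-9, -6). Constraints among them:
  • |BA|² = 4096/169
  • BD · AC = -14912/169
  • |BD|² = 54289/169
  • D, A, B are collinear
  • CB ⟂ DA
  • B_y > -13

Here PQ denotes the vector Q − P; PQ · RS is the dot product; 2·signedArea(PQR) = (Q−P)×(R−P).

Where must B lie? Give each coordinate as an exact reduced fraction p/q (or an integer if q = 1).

1. B_x = 1275/169  [D, A, B are collinear ∩ CB ⟂ DA]
2. B_y = -2179/169  [D, A, B are collinear ∩ CB ⟂ DA]
   → B = (1275/169, -2179/169)

B = (1275/169, -2179/169)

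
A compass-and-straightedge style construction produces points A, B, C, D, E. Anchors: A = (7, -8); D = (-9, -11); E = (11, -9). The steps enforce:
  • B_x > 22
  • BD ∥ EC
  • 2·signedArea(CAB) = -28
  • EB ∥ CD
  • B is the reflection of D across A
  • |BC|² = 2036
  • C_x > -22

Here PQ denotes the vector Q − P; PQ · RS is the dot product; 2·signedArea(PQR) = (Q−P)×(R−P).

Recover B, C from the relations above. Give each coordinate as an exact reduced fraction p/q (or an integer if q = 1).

1. B_x = 23  [B is the reflection of D across A]
2. B_y = -5  [B is the reflection of D across A]
   → B = (23, -5)
3. C_x = -21  [EB ∥ CD ∩ BD ∥ EC]
4. C_y = -15  [EB ∥ CD ∩ BD ∥ EC]
   → C = (-21, -15)

B = (23, -5)
C = (-21, -15)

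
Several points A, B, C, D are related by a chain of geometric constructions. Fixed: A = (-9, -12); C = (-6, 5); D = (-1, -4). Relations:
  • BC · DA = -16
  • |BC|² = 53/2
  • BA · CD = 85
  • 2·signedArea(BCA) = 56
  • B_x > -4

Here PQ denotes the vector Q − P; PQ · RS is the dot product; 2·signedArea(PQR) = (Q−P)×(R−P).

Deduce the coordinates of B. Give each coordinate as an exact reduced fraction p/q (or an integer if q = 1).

1. B_x = -7/2  [BA · CD = 85 ∩ BC · DA = -16]
2. B_y = 1/2  [BA · CD = 85 ∩ BC · DA = -16]
   → B = (-7/2, 1/2)

B = (-7/2, 1/2)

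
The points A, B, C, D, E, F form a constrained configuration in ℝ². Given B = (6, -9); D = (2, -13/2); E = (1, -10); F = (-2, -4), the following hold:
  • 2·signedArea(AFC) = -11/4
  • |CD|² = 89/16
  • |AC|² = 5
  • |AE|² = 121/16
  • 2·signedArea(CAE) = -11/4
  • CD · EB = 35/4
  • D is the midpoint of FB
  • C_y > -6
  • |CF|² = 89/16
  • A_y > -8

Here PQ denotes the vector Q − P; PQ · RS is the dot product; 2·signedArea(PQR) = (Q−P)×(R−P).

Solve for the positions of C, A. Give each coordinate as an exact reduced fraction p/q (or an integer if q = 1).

A = (1, -29/4)
C = (0, -21/4)

1. C_x = 0  [line -5·x + -1·y + -21/4 = 0 ∩ |CD|² = 89/16]
2. C_y = -21/4  [line -5·x + -1·y + -21/4 = 0 ∩ |CD|² = 89/16]
   → C = (0, -21/4)
3. A_x = 1  [2·signedArea(AFC) = -11/4 ∩ 2·signedArea(CAE) = -11/4]
4. A_y = -29/4  [2·signedArea(AFC) = -11/4 ∩ 2·signedArea(CAE) = -11/4]
   → A = (1, -29/4)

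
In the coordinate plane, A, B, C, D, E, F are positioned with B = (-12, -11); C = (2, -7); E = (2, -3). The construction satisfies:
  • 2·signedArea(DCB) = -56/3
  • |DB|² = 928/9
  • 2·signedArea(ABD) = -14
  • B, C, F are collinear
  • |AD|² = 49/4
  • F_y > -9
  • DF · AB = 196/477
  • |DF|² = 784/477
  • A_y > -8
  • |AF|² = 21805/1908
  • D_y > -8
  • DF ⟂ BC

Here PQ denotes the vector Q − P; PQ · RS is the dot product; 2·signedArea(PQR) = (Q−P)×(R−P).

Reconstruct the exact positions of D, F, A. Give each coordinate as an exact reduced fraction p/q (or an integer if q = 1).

1. D_x = -8/3  [line 4·x + -14·y + -262/3 = 0 ∩ |DB|² = 928/9]
2. D_y = -7  [line 4·x + -14·y + -262/3 = 0 ∩ |DB|² = 928/9]
   → D = (-8/3, -7)
3. F_x = -368/159  [B, C, F are collinear ∩ DF ⟂ BC]
4. F_y = -1309/159  [B, C, F are collinear ∩ DF ⟂ BC]
   → F = (-368/159, -1309/159)
5. A_x = 5/6  [DF · AB = 196/477 ∩ 2·signedArea(ABD) = -14]
6. A_y = -7  [DF · AB = 196/477 ∩ 2·signedArea(ABD) = -14]
   → A = (5/6, -7)

A = (5/6, -7)
D = (-8/3, -7)
F = (-368/159, -1309/159)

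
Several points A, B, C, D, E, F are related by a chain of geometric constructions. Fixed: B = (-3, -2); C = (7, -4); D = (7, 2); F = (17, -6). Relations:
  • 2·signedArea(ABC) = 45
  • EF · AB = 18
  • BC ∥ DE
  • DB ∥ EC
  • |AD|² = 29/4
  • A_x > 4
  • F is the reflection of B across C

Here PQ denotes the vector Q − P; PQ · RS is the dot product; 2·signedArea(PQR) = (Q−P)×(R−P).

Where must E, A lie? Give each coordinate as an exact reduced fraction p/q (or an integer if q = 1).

1. E_x = 17  [DB ∥ EC ∩ BC ∥ DE]
2. E_y = 0  [DB ∥ EC ∩ BC ∥ DE]
   → E = (17, 0)
3. A_x = 9/2  [2·signedArea(ABC) = 45 ∩ EF · AB = 18]
4. A_y = 1  [2·signedArea(ABC) = 45 ∩ EF · AB = 18]
   → A = (9/2, 1)

A = (9/2, 1)
E = (17, 0)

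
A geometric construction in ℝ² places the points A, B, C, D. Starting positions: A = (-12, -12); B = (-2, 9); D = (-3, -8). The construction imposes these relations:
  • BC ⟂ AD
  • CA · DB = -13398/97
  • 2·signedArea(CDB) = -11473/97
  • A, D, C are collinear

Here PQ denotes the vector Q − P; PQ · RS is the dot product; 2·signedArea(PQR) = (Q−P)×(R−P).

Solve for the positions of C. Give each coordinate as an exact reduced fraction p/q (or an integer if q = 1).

1. C_x = 402/97  [A, D, C are collinear ∩ BC ⟂ AD]
2. C_y = -468/97  [A, D, C are collinear ∩ BC ⟂ AD]
   → C = (402/97, -468/97)

C = (402/97, -468/97)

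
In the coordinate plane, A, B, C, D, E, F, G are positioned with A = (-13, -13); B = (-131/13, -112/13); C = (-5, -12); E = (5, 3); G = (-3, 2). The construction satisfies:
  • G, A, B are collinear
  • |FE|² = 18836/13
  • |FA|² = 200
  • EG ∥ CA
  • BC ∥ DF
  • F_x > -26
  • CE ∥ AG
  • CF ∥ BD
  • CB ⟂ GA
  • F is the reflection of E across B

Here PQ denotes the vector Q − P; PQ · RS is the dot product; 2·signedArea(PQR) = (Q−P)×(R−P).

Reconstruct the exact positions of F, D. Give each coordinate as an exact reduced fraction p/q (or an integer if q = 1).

1. F_x = -327/13  [F is the reflection of E across B]
2. F_y = -263/13  [F is the reflection of E across B]
   → F = (-327/13, -263/13)
3. D_x = -393/13  [BC ∥ DF ∩ CF ∥ BD]
4. D_y = -219/13  [BC ∥ DF ∩ CF ∥ BD]
   → D = (-393/13, -219/13)

D = (-393/13, -219/13)
F = (-327/13, -263/13)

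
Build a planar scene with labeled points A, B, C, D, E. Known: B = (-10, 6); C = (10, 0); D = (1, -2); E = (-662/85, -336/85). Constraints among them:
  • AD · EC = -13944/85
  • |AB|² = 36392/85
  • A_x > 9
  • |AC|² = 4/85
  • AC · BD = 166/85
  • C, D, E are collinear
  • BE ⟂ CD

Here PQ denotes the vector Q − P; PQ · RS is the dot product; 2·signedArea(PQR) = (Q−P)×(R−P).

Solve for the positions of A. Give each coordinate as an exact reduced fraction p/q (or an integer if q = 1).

1. A_x = 832/85  [AC · BD = 166/85 ∩ AD · EC = -13944/85]
2. A_y = -4/85  [AC · BD = 166/85 ∩ AD · EC = -13944/85]
   → A = (832/85, -4/85)

A = (832/85, -4/85)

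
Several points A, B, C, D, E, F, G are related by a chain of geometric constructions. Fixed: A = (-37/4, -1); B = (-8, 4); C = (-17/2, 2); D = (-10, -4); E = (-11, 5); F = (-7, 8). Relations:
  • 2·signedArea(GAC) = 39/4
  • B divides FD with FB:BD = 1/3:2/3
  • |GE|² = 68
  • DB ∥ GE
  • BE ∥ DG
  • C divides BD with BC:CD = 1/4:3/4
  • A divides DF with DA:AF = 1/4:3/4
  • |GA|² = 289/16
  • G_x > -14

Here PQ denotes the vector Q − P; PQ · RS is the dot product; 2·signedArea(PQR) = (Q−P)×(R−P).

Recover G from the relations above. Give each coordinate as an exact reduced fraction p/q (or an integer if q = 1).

1. G_x = -13  [DB ∥ GE ∩ BE ∥ DG]
2. G_y = -3  [DB ∥ GE ∩ BE ∥ DG]
   → G = (-13, -3)

G = (-13, -3)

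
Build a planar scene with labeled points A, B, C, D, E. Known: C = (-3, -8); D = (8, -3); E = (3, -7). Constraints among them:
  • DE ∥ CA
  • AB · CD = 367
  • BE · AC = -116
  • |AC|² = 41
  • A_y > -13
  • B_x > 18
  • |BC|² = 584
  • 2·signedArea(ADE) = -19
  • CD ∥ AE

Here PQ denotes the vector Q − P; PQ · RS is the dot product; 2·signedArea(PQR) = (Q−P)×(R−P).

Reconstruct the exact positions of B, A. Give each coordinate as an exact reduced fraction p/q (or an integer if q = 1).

1. A_x = -8  [CD ∥ AE ∩ DE ∥ CA]
2. A_y = -12  [CD ∥ AE ∩ DE ∥ CA]
   → A = (-8, -12)
3. B_x = 19  [BE · AC = -116 ∩ AB · CD = 367]
4. B_y = 2  [BE · AC = -116 ∩ AB · CD = 367]
   → B = (19, 2)

A = (-8, -12)
B = (19, 2)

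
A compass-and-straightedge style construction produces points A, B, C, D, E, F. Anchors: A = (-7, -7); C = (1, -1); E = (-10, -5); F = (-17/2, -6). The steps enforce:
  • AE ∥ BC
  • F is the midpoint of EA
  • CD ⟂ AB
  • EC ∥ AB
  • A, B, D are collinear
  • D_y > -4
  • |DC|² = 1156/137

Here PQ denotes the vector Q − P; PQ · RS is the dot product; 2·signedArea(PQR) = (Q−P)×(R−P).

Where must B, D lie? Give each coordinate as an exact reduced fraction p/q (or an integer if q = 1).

B = (4, -3)
D = (273/137, -511/137)

1. B_x = 4  [AE ∥ BC ∩ EC ∥ AB]
2. B_y = -3  [AE ∥ BC ∩ EC ∥ AB]
   → B = (4, -3)
3. D_x = 273/137  [A, B, D are collinear ∩ CD ⟂ AB]
4. D_y = -511/137  [A, B, D are collinear ∩ CD ⟂ AB]
   → D = (273/137, -511/137)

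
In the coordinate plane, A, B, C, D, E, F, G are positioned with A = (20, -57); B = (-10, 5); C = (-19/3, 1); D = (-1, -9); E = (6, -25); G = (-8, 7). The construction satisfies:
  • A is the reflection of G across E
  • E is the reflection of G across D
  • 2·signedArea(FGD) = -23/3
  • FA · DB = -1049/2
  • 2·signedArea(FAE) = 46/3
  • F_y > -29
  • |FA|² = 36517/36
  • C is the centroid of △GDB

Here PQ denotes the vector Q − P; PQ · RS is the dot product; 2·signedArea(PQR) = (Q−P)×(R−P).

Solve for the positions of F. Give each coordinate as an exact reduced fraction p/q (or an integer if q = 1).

F = (41/6, -28)

1. F_x = 41/6  [2·signedArea(FAE) = 46/3 ∩ FA · DB = -1049/2]
2. F_y = -28  [2·signedArea(FAE) = 46/3 ∩ FA · DB = -1049/2]
   → F = (41/6, -28)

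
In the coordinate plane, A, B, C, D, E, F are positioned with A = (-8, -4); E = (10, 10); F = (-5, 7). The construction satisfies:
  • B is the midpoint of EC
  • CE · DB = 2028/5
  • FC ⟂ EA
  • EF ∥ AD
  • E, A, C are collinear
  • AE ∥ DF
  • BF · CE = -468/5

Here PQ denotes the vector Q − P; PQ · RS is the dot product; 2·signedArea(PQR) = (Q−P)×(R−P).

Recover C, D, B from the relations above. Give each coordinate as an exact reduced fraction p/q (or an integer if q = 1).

B = (23/5, 29/5)
C = (-4/5, 8/5)
D = (-23, -7)

1. C_x = -4/5  [E, A, C are collinear ∩ FC ⟂ EA]
2. C_y = 8/5  [E, A, C are collinear ∩ FC ⟂ EA]
   → C = (-4/5, 8/5)
3. D_x = -23  [AE ∥ DF ∩ EF ∥ AD]
4. D_y = -7  [AE ∥ DF ∩ EF ∥ AD]
   → D = (-23, -7)
5. B_x = 23/5  [B is the midpoint of EC]
6. B_y = 29/5  [B is the midpoint of EC]
   → B = (23/5, 29/5)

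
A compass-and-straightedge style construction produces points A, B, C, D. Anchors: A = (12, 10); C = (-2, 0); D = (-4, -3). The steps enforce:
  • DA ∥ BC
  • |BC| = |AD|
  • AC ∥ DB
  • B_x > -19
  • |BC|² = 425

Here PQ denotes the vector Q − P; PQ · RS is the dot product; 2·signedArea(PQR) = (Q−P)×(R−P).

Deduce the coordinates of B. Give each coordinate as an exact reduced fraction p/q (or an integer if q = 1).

B = (-18, -13)

1. B_x = -18  [DA ∥ BC ∩ AC ∥ DB]
2. B_y = -13  [DA ∥ BC ∩ AC ∥ DB]
   → B = (-18, -13)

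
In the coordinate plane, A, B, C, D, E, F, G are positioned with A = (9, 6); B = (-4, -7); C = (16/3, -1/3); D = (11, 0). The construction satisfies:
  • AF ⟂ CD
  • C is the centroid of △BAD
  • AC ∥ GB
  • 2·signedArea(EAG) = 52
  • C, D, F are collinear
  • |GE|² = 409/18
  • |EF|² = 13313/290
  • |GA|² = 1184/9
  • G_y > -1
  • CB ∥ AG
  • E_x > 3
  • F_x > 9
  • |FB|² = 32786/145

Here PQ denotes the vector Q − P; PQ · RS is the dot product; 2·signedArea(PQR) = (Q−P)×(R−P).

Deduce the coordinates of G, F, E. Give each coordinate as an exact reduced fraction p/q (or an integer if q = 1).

E = (7/2, -7/2)
F = (1357/145, -14/145)
G = (-1/3, -2/3)

1. G_x = -1/3  [AC ∥ GB ∩ CB ∥ AG]
2. G_y = -2/3  [AC ∥ GB ∩ CB ∥ AG]
   → G = (-1/3, -2/3)
3. F_x = 1357/145  [C, D, F are collinear ∩ AF ⟂ CD]
4. F_y = -14/145  [C, D, F are collinear ∩ AF ⟂ CD]
   → F = (1357/145, -14/145)
5. E_x = 7/2  [line 20/3·x + -28/3·y + -56 = 0 ∩ |GE|² = 409/18]
6. E_y = -7/2  [line 20/3·x + -28/3·y + -56 = 0 ∩ |GE|² = 409/18]
   → E = (7/2, -7/2)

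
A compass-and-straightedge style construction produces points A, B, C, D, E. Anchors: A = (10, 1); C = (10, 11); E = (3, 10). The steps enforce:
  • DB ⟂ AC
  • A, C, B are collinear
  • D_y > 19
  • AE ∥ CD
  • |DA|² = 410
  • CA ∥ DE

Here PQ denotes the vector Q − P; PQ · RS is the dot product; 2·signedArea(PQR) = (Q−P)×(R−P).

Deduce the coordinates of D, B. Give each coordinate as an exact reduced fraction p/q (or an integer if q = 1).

B = (10, 20)
D = (3, 20)

1. D_x = 3  [CA ∥ DE ∩ AE ∥ CD]
2. D_y = 20  [CA ∥ DE ∩ AE ∥ CD]
   → D = (3, 20)
3. B_x = 10  [A, C, B are collinear ∩ DB ⟂ AC]
4. B_y = 20  [A, C, B are collinear ∩ DB ⟂ AC]
   → B = (10, 20)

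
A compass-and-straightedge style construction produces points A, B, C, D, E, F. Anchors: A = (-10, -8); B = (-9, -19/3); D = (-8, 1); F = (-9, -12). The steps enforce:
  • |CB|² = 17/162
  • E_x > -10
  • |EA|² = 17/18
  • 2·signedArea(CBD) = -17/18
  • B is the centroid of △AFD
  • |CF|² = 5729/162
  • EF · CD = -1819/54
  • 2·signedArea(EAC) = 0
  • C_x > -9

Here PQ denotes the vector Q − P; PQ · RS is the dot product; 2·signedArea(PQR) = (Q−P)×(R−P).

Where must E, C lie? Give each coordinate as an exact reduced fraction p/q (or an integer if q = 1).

C = (-53/6, -109/18)
E = (-19/2, -43/6)

1. C_x = -53/6  [line -22/3·x + 1·y + -1057/18 = 0 ∩ |CF|² = 5729/162]
2. C_y = -109/18  [line -22/3·x + 1·y + -1057/18 = 0 ∩ |CF|² = 5729/162]
   → C = (-53/6, -109/18)
3. E_x = -19/2  [2·signedArea(EAC) = 0 ∩ EF · CD = -1819/54]
4. E_y = -43/6  [2·signedArea(EAC) = 0 ∩ EF · CD = -1819/54]
   → E = (-19/2, -43/6)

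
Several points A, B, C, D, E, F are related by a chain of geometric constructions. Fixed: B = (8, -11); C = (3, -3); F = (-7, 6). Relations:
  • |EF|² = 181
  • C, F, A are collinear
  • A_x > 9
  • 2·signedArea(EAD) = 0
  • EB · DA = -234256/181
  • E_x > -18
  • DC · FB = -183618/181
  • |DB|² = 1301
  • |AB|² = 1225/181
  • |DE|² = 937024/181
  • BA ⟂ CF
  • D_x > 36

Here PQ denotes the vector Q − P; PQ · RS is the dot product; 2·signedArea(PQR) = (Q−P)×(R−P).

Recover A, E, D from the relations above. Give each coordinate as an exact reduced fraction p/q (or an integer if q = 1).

1. A_x = 1763/181  [C, F, A are collinear ∩ BA ⟂ CF]
2. A_y = -1641/181  [C, F, A are collinear ∩ BA ⟂ CF]
   → A = (1763/181, -1641/181)
3. D_x = 6603/181  [line -15·x + 17·y + 200994/181 = 0 ∩ |DB|² = 1301]
4. D_y = -5997/181  [line -15·x + 17·y + 200994/181 = 0 ∩ |DB|² = 1301]
   → D = (6603/181, -5997/181)
5. E_x = -17  [2·signedArea(EAD) = 0 ∩ EB · DA = -234256/181]
6. E_y = 15  [2·signedArea(EAD) = 0 ∩ EB · DA = -234256/181]
   → E = (-17, 15)

A = (1763/181, -1641/181)
D = (6603/181, -5997/181)
E = (-17, 15)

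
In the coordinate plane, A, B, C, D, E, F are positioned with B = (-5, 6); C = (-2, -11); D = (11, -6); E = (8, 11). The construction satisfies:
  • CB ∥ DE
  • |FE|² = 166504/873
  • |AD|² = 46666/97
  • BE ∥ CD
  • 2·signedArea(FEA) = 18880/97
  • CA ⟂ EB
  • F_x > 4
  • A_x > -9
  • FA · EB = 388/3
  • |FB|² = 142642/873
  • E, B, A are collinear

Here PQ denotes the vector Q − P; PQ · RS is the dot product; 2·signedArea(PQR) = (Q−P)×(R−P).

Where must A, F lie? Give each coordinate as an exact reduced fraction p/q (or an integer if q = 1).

1. A_x = -784/97  [E, B, A are collinear ∩ CA ⟂ EB]
2. A_y = 467/97  [E, B, A are collinear ∩ CA ⟂ EB]
   → A = (-784/97, 467/97)
3. F_x = 450/97  [FA · EB = 388/3 ∩ 2·signedArea(FEA) = 18880/97]
4. F_y = -697/291  [FA · EB = 388/3 ∩ 2·signedArea(FEA) = 18880/97]
   → F = (450/97, -697/291)

A = (-784/97, 467/97)
F = (450/97, -697/291)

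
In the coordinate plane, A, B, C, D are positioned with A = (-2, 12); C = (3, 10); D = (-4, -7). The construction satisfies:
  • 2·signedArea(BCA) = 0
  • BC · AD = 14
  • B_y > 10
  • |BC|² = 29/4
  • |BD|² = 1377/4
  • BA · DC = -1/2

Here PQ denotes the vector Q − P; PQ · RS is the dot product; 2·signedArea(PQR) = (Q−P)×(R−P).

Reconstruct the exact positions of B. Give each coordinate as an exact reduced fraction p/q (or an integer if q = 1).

1. B_x = 1/2  [2·signedArea(BCA) = 0 ∩ BC · AD = 14]
2. B_y = 11  [2·signedArea(BCA) = 0 ∩ BC · AD = 14]
   → B = (1/2, 11)

B = (1/2, 11)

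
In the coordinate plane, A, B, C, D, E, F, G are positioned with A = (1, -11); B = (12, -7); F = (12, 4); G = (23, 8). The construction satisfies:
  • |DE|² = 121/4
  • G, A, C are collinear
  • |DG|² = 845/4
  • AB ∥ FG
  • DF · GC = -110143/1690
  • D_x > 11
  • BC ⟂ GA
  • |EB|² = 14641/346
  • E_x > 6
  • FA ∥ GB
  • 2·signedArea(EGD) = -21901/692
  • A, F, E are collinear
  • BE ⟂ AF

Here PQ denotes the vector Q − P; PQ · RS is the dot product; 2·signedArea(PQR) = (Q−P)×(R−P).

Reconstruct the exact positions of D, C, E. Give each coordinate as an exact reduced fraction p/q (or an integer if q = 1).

1. C_x = 7841/845  [G, A, C are collinear ∩ BC ⟂ GA]
2. C_y = -3253/845  [G, A, C are collinear ∩ BC ⟂ GA]
   → C = (7841/845, -3253/845)
3. E_x = 2337/346  [A, F, E are collinear ∩ BE ⟂ AF]
4. E_y = -1091/346  [A, F, E are collinear ∩ BE ⟂ AF]
   → E = (2337/346, -1091/346)
5. D_x = 12  [DF · GC = -110143/1690 ∩ 2·signedArea(EGD) = -21901/692]
6. D_y = -3/2  [DF · GC = -110143/1690 ∩ 2·signedArea(EGD) = -21901/692]
   → D = (12, -3/2)

C = (7841/845, -3253/845)
D = (12, -3/2)
E = (2337/346, -1091/346)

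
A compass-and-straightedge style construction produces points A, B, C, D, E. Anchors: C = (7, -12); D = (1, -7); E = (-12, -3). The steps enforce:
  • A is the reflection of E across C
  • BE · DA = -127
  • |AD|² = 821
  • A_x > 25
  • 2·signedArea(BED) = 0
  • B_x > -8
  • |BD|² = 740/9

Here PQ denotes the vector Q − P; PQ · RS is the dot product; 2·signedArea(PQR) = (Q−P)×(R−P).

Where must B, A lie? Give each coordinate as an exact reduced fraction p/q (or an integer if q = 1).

A = (26, -21)
B = (-23/3, -13/3)

1. A_x = 26  [A is the reflection of E across C]
2. A_y = -21  [A is the reflection of E across C]
   → A = (26, -21)
3. B_x = -23/3  [2·signedArea(BED) = 0 ∩ BE · DA = -127]
4. B_y = -13/3  [2·signedArea(BED) = 0 ∩ BE · DA = -127]
   → B = (-23/3, -13/3)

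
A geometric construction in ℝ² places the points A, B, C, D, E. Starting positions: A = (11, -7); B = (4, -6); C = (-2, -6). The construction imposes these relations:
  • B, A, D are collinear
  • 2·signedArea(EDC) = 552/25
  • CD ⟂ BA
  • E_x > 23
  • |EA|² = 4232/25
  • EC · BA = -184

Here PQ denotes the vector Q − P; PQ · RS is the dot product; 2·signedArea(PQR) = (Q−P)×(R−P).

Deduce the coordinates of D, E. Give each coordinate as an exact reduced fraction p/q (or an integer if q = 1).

1. D_x = -47/25  [B, A, D are collinear ∩ CD ⟂ BA]
2. D_y = -129/25  [B, A, D are collinear ∩ CD ⟂ BA]
   → D = (-47/25, -129/25)
3. E_x = 597/25  [line 21/25·x + -3/25·y + -528/25 = 0 ∩ |EA|² = 4232/25]
4. E_y = -221/25  [line 21/25·x + -3/25·y + -528/25 = 0 ∩ |EA|² = 4232/25]
   → E = (597/25, -221/25)

D = (-47/25, -129/25)
E = (597/25, -221/25)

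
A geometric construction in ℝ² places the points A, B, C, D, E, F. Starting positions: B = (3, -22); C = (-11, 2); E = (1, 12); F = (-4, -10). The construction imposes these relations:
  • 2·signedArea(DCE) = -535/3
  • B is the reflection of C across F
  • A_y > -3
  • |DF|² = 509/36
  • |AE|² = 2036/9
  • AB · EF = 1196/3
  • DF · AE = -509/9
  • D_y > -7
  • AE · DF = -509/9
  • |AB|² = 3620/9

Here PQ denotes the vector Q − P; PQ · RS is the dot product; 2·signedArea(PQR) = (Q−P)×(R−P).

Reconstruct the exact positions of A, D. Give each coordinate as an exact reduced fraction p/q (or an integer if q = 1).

1. A_x = -7/3  [line 5·x + 22·y + 211/3 = 0 ∩ |AE|² = 2036/9]
2. A_y = -8/3  [line 5·x + 22·y + 211/3 = 0 ∩ |AE|² = 2036/9]
   → A = (-7/3, -8/3)
3. D_x = -19/6  [DF · AE = -509/9 ∩ 2·signedArea(DCE) = -535/3]
4. D_y = -19/3  [DF · AE = -509/9 ∩ 2·signedArea(DCE) = -535/3]
   → D = (-19/6, -19/3)

A = (-7/3, -8/3)
D = (-19/6, -19/3)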